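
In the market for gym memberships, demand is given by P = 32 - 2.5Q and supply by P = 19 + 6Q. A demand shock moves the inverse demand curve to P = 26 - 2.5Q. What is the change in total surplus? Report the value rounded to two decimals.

-7.06

Initial equilibrium: Q_0 = 1.5294, P_0 = 28.1765; CS_0 = (1/2)(1.5294)(3.8235) = 2.9239, PS_0 = (1/2)(1.5294)(9.1765) = 7.0173.
New equilibrium: 26 - 2.5Q = 19 + 6Q gives Q_1 = 0.8235, P_1 = 23.9412; CS_1 = 0.8478, PS_1 = 2.0346.
Change in total surplus = (0.8478 + 2.0346) - (2.9239 + 7.0173) = -7.0588.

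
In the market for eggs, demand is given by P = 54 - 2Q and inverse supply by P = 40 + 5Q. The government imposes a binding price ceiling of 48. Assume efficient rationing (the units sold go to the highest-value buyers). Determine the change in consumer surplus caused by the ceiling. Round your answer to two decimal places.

Without the control, 54 - 2Q = 40 + 5Q so Q* = 2 and P* = 50.
At P = 48, sellers supply (48 - 40)/5 = 1.6 while buyers want more, so the quantity traded is 1.6 at price 48.
CS goes from (1/2)(2)(4) = 4 to 7.04 (computed as (54 - 48)(1.6) - (1/2)(2)(1.6)^2), a change of 3.04.

3.04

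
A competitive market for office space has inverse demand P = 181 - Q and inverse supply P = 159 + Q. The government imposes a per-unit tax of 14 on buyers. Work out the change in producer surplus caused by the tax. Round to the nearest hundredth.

Pre-tax equilibrium: 181 - Q = 159 + Q gives Q* = 11, P* = 170.
With the tax, buyers' net willingness to pay falls by 14: (181 - 14) - Q = 159 + Q, so Q_t = 4. Buyers pay P_b = 177; sellers receive P_s = P_b - 14 = 163.
Producers lose the trapezoid between P_s and P* out to Q_t plus the triangle from Q_t to Q*: change in PS = 8 - 60.5 = -52.5.

-52.50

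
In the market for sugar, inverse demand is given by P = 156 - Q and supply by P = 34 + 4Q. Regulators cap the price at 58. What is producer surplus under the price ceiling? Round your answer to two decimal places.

72.00

Free-market equilibrium: 156 - Q = 34 + 4Q gives Q* = 24.4, P* = 131.6.
At P = 58, sellers supply (58 - 34)/4 = 6 while buyers want more, so the quantity traded is 6 at price 58.
PS is the triangle above supply below 58: (1/2)(6)(58 - 34) = 72.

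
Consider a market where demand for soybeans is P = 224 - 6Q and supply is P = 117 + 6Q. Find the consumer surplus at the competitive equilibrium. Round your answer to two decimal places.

Setting demand equal to supply, 107 = 12Q, so Q* = 8.9167 and P* = 170.5.
Consumer surplus is the triangle under demand above P*: (1/2)(8.9167)(224 - 170.5) = (1/2)(8.9167)(53.5) = 238.5208.

238.52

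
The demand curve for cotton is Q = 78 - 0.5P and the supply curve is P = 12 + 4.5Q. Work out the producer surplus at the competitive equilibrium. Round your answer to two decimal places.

1104.28

Rewriting demand in inverse form: P = 156 - 2Q.
Setting demand equal to supply, 144 = 6.5Q, so Q* = 22.1538 and P* = 111.6923.
Producer surplus is the triangle above supply below P*: (1/2)(22.1538)(111.6923 - 12) = (1/2)(22.1538)(99.6923) = 1104.284.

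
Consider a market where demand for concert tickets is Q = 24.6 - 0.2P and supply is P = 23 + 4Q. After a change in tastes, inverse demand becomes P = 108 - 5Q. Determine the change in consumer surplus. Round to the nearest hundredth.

Rewriting demand in inverse form: P = 123 - 5Q.
Initial equilibrium: Q_0 = 11.1111, P_0 = 67.4444; CS_0 = (1/2)(11.1111)(55.5556) = 308.642, PS_0 = (1/2)(11.1111)(44.4444) = 246.9136.
New equilibrium: 108 - 5Q = 23 + 4Q gives Q_1 = 9.4444, P_1 = 60.7778; CS_1 = 222.9938, PS_1 = 178.3951.
Change in consumer surplus = 222.9938 - 308.642 = -85.6481.

-85.65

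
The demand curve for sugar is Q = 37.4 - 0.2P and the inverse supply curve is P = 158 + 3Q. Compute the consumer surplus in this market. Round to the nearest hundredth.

Rewriting demand in inverse form: P = 187 - 5Q.
Equilibrium: 187 - 5Q = 158 + 3Q, so Q* = 3.625 and P* = 168.875.
Consumer surplus is the triangle under demand above P*: (1/2)(3.625)(187 - 168.875) = (1/2)(3.625)(18.125) = 32.8516.

32.85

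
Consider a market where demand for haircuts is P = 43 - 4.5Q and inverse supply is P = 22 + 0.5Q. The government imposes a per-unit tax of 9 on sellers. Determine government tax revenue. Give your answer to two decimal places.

Pre-tax equilibrium: 43 - 4.5Q = 22 + 0.5Q gives Q* = 4.2, P* = 24.1.
With the tax, sellers need 9 more per unit: 43 - 4.5Q = 22 + 0.5Q + 9, so Q_t = 2.4. Buyers pay P_b = 32.2; sellers receive P_s = P_b - 9 = 23.2.
Tax revenue = t x Q_t = 9 x 2.4 = 21.6.

21.60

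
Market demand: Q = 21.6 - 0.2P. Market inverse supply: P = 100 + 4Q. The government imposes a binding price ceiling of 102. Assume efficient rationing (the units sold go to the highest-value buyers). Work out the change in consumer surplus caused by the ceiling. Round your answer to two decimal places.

0.40

Rewriting demand in inverse form: P = 108 - 5Q.
Without the control, 108 - 5Q = 100 + 4Q so Q* = 0.8889 and P* = 103.5556.
At the ceiling price 102, quantity supplied is (102 - 100)/4 = 0.5; supply is the short side, so Q = 0.5 trades at P = 102.
CS goes from (1/2)(0.8889)(4.4444) = 1.9753 to 2.375 (computed as (108 - 102)(0.5) - (1/2)(5)(0.5)^2), a change of 0.3997.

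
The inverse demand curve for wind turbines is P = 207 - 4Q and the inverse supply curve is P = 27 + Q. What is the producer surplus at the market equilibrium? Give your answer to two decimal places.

648.00

Setting demand equal to supply, 180 = 5Q, so Q* = 36 and P* = 63.
The supply curve's price intercept is 27, so PS = (1/2)(Q*)(P* - 27) = (1/2)(36)(36) = 648.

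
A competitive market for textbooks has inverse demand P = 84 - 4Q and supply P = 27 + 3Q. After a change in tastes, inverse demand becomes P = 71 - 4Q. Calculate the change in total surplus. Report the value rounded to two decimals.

Initial equilibrium: Q_0 = 8.1429, P_0 = 51.4286; CS_0 = (1/2)(8.1429)(32.5714) = 132.6122, PS_0 = (1/2)(8.1429)(24.4286) = 99.4592.
New equilibrium: 71 - 4Q = 27 + 3Q gives Q_1 = 6.2857, P_1 = 45.8571; CS_1 = 79.0204, PS_1 = 59.2653.
Change in total surplus = (79.0204 + 59.2653) - (132.6122 + 99.4592) = -93.7857.

-93.79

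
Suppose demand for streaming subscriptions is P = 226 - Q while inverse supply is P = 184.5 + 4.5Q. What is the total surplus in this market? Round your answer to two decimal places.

Equilibrium: 226 - Q = 184.5 + 4.5Q, so Q* = 7.5455 and P* = 218.4545.
CS = (1/2)(7.5455)(7.5455) = 28.4669 and PS = (1/2)(7.5455)(33.9545) = 128.1012, so total surplus = 156.5682.

156.57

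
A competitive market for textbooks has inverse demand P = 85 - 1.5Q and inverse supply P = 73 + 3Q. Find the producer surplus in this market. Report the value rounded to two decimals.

10.67

Equilibrium: 85 - 1.5Q = 73 + 3Q, so Q* = 2.6667 and P* = 81.
The supply curve's price intercept is 73, so PS = (1/2)(Q*)(P* - 73) = (1/2)(2.6667)(8) = 10.6667.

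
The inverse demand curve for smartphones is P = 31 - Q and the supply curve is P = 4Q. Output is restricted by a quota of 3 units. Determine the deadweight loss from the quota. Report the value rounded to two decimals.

25.60

Without the quota, 31 - Q = 4Q gives Q* = 6.2.
At Q = 3 the demand price is 31 - (3) = 28 and the supply price is 0 + 4(3) = 12.
DWL = (1/2)(gap between curves at 3) x (Q* - 3) = (1/2)(16)(3.2) = 25.6.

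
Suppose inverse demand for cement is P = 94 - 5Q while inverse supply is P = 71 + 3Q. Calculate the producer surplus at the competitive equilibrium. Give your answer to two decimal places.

12.40

Setting demand equal to supply, 23 = 8Q, so Q* = 2.875 and P* = 79.625.
The supply curve's price intercept is 71, so PS = (1/2)(Q*)(P* - 71) = (1/2)(2.875)(8.625) = 12.3984.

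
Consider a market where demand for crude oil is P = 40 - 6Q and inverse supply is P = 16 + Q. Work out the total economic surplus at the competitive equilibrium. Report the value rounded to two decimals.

Set 40 - 6Q = 16 + Q, which gives 24 = 7Q, so Q* = 3.4286 and P* = 40 - 6(3.4286) = 19.4286.
CS = (1/2)(3.4286)(20.5714) = 35.2653 and PS = (1/2)(3.4286)(3.4286) = 5.8776, so total surplus = 41.1429.

41.14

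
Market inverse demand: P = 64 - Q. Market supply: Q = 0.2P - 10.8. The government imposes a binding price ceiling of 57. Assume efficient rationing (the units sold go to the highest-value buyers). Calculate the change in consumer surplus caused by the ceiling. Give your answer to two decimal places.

2.63

Rewriting supply in inverse form: P = 54 + 5Q.
Without the control, 64 - Q = 54 + 5Q so Q* = 1.6667 and P* = 62.3333.
At the ceiling price 57, quantity supplied is (57 - 54)/5 = 0.6; supply is the short side, so Q = 0.6 trades at P = 57.
CS goes from (1/2)(1.6667)(1.6667) = 1.3889 to 4.02 (computed as (64 - 57)(0.6) - (1/2)(1)(0.6)^2), a change of 2.6311.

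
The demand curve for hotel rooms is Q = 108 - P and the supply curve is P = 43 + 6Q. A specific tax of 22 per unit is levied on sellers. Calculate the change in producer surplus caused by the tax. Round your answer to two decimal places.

Rewriting demand in inverse form: P = 108 - Q.
Without the tax, 108 - Q = 43 + 6Q so Q* = 9.2857 and P* = 98.7143.
With the tax, sellers need 22 more per unit: 108 - Q = 43 + 6Q + 22, so Q_t = 6.1429. Buyers pay P_b = 101.8571; sellers receive P_s = P_b - 22 = 79.8571.
Producers lose the trapezoid between P_s and P* out to Q_t plus the triangle from Q_t to Q*: change in PS = 113.2041 - 258.6735 = -145.4694.

-145.47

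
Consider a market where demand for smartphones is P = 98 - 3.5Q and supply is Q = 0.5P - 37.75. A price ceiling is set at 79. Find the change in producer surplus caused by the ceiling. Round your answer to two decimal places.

Rewriting supply in inverse form: P = 75.5 + 2Q.
Without the control, 98 - 3.5Q = 75.5 + 2Q so Q* = 4.0909 and P* = 83.6818.
At the ceiling price 79, quantity supplied is (79 - 75.5)/2 = 1.75; supply is the short side, so Q = 1.75 trades at P = 79.
PS goes from (1/2)(4.0909)(8.1818) = 16.7355 to 3.0625 (computed as (79 - 75.5)(1.75) - (1/2)(2)(1.75)^2), a change of -13.673.

-13.67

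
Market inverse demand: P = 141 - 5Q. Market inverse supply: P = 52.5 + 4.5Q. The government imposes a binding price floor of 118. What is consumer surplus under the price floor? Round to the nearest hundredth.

52.90

Without the control, 141 - 5Q = 52.5 + 4.5Q so Q* = 9.3158 and P* = 94.4211.
At P = 118, buyers demand (141 - 118)/5 = 4.6 while sellers would supply more, so the quantity traded is 4.6 at price 118.
CS is the triangle under demand above 118: (1/2)(4.6)(141 - 118) = 52.9.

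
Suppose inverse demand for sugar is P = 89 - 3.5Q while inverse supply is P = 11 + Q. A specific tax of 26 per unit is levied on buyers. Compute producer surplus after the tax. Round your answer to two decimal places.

66.77

Pre-tax equilibrium: 89 - 3.5Q = 11 + Q gives Q* = 17.3333, P* = 28.3333.
A tax on buyers shifts demand down by 26: (89 - 26) - 3.5Q = 11 + Q, so Q_t = 11.5556. Buyers pay P_b = 48.5556; sellers receive P_s = P_b - 26 = 22.5556.
PS = (1/2)(Q_t)(P_s - 11) = (1/2)(11.5556)(11.5556) = 66.7654.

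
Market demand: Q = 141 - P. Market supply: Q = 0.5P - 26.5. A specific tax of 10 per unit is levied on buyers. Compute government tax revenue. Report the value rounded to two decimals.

Rewriting demand in inverse form: P = 141 - Q.
Rewriting supply in inverse form: P = 53 + 2Q.
Without the tax, 141 - Q = 53 + 2Q so Q* = 29.3333 and P* = 111.6667.
A tax on buyers shifts demand down by 10: (141 - 10) - Q = 53 + 2Q, so Q_t = 26. Buyers pay P_b = 115; sellers receive P_s = P_b - 10 = 105.
Revenue is the tax times quantity traded: 10 x 26 = 260.

260.00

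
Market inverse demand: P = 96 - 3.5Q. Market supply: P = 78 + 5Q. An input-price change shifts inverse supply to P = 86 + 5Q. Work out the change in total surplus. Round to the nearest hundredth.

-13.18

Initial equilibrium: Q_0 = 2.1176, P_0 = 88.5882; CS_0 = (1/2)(2.1176)(7.4118) = 7.8478, PS_0 = (1/2)(2.1176)(10.5882) = 11.2111.
New equilibrium: 96 - 3.5Q = 86 + 5Q gives Q_1 = 1.1765, P_1 = 91.8824; CS_1 = 2.4221, PS_1 = 3.4602.
Change in total surplus = (2.4221 + 3.4602) - (7.8478 + 11.2111) = -13.1765.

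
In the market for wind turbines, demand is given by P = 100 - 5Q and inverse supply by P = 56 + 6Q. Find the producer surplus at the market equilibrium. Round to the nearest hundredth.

Setting demand equal to supply, 44 = 11Q, so Q* = 4 and P* = 80.
The supply curve's price intercept is 56, so PS = (1/2)(Q*)(P* - 56) = (1/2)(4)(24) = 48.

48.00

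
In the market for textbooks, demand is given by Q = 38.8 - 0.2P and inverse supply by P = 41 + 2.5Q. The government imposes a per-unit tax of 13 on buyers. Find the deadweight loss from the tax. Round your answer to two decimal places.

11.27

Rewriting demand in inverse form: P = 194 - 5Q.
Without the tax, 194 - 5Q = 41 + 2.5Q so Q* = 20.4 and P* = 92.
With the tax, buyers' net willingness to pay falls by 13: (194 - 13) - 5Q = 41 + 2.5Q, so Q_t = 18.6667. Buyers pay P_b = 100.6667; sellers receive P_s = P_b - 13 = 87.6667.
Deadweight loss is the triangle between the curves from Q_t to Q*: (1/2)(20.4 - 18.6667)(13) = 11.2667.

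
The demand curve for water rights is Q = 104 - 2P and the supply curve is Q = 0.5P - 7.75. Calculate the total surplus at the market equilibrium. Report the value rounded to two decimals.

266.45

Rewriting demand in inverse form: P = 52 - 0.5Q.
Rewriting supply in inverse form: P = 15.5 + 2Q.
Setting demand equal to supply, 36.5 = 2.5Q, so Q* = 14.6 and P* = 44.7.
Total surplus is the full triangle between the curves from 0 to Q*: (1/2)(14.6)(52 - 15.5) = 266.45.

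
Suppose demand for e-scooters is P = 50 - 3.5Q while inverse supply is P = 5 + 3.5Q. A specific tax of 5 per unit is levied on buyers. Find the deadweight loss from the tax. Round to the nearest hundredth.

Without the tax, 50 - 3.5Q = 5 + 3.5Q so Q* = 6.4286 and P* = 27.5.
A tax on buyers shifts demand down by 5: (50 - 5) - 3.5Q = 5 + 3.5Q, so Q_t = 5.7143. Buyers pay P_b = 30; sellers receive P_s = P_b - 5 = 25.
Deadweight loss is the triangle between the curves from Q_t to Q*: (1/2)(6.4286 - 5.7143)(5) = 1.7857.

1.79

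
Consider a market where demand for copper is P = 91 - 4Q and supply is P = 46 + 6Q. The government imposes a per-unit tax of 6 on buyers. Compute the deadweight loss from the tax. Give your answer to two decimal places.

1.80

Without the tax, 91 - 4Q = 46 + 6Q so Q* = 4.5 and P* = 73.
With the tax, buyers' net willingness to pay falls by 6: (91 - 6) - 4Q = 46 + 6Q, so Q_t = 3.9. Buyers pay P_b = 75.4; sellers receive P_s = P_b - 6 = 69.4.
Deadweight loss is the triangle between the curves from Q_t to Q*: (1/2)(4.5 - 3.9)(6) = 1.8.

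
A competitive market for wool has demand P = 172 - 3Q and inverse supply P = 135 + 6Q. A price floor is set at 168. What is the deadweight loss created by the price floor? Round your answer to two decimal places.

34.72

Without the control, 172 - 3Q = 135 + 6Q so Q* = 4.1111 and P* = 159.6667.
At P = 168, buyers demand (172 - 168)/3 = 1.3333 while sellers would supply more, so the quantity traded is 1.3333 at price 168.
At Q = 1.3333 the demand price is 168 and the supply price is 143. Deadweight loss is the triangle between the curves from 1.3333 to 4.1111: (1/2)(168 - 143)(4.1111 - 1.3333) = 34.7222.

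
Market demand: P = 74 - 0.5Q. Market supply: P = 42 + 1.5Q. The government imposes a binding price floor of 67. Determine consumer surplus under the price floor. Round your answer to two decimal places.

Without the control, 74 - 0.5Q = 42 + 1.5Q so Q* = 16 and P* = 66.
At P = 67, buyers demand (74 - 67)/0.5 = 14 while sellers would supply more, so the quantity traded is 14 at price 67.
CS is the triangle under demand above 67: (1/2)(14)(74 - 67) = 49.

49.00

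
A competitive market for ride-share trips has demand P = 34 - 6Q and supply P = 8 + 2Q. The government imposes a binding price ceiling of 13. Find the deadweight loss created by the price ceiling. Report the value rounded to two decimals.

Free-market equilibrium: 34 - 6Q = 8 + 2Q gives Q* = 3.25, P* = 14.5.
At the ceiling price 13, quantity supplied is (13 - 8)/2 = 2.5; supply is the short side, so Q = 2.5 trades at P = 13.
The lost-trades triangle has base Q* - 2.5 = 0.75 and height equal to the gap between the curves at Q = 2.5, which is 19 - 13 = 6. DWL = (1/2)(0.75)(6) = 2.25.

2.25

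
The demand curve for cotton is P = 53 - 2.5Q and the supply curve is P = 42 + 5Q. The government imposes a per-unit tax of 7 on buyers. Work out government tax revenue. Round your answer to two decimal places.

3.73

Without the tax, 53 - 2.5Q = 42 + 5Q so Q* = 1.4667 and P* = 49.3333.
With the tax, buyers' net willingness to pay falls by 7: (53 - 7) - 2.5Q = 42 + 5Q, so Q_t = 0.5333. Buyers pay P_b = 51.6667; sellers receive P_s = P_b - 7 = 44.6667.
Tax revenue = t x Q_t = 7 x 0.5333 = 3.7333.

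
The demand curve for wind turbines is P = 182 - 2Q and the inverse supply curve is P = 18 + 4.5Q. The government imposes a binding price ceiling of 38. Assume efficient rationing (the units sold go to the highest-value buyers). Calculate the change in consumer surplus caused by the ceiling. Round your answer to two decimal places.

Without the control, 182 - 2Q = 18 + 4.5Q so Q* = 25.2308 and P* = 131.5385.
At P = 38, sellers supply (38 - 18)/4.5 = 4.4444 while buyers want more, so the quantity traded is 4.4444 at price 38.
CS goes from (1/2)(25.2308)(50.4615) = 636.5917 to 620.2469 (computed as (182 - 38)(4.4444) - (1/2)(2)(4.4444)^2), a change of -16.3448.

-16.34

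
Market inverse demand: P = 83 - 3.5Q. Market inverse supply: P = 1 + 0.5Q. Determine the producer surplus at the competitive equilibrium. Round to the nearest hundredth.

105.06

Setting demand equal to supply, 82 = 4Q, so Q* = 20.5 and P* = 11.25.
The supply curve's price intercept is 1, so PS = (1/2)(Q*)(P* - 1) = (1/2)(20.5)(10.25) = 105.0625.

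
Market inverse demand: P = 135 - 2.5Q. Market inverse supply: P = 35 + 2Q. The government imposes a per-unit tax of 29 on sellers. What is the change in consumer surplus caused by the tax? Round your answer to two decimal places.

Without the tax, 135 - 2.5Q = 35 + 2Q so Q* = 22.2222 and P* = 79.4444.
With the tax, sellers need 29 more per unit: 135 - 2.5Q = 35 + 2Q + 29, so Q_t = 15.7778. Buyers pay P_b = 95.5556; sellers receive P_s = P_b - 29 = 66.5556.
CS falls from (1/2)(22.2222)(55.5556) = 617.284 to (1/2)(15.7778)(39.4444) = 311.1728, a change of -306.1111.

-306.11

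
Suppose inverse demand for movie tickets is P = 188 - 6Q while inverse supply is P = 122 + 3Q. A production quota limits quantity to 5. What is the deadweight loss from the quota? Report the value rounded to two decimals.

24.50

Unrestricted equilibrium: Q* = (188 - 122)/(6 + 3) = 7.3333.
At Q = 5 the demand price is 188 - 6(5) = 158 and the supply price is 122 + 3(5) = 137.
DWL = (1/2)(gap between curves at 5) x (Q* - 5) = (1/2)(21)(2.3333) = 24.5.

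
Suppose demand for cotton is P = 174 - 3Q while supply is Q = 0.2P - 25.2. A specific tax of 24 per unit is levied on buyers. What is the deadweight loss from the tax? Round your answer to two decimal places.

36.00

Rewriting supply in inverse form: P = 126 + 5Q.
Without the tax, 174 - 3Q = 126 + 5Q so Q* = 6 and P* = 156.
With the tax, buyers' net willingness to pay falls by 24: (174 - 24) - 3Q = 126 + 5Q, so Q_t = 3. Buyers pay P_b = 165; sellers receive P_s = P_b - 24 = 141.
Deadweight loss is the triangle between the curves from Q_t to Q*: (1/2)(6 - 3)(24) = 36.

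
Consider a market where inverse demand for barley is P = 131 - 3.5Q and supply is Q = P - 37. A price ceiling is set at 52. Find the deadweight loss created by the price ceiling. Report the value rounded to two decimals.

78.03

Rewriting supply in inverse form: P = 37 + Q.
Without the control, 131 - 3.5Q = 37 + Q so Q* = 20.8889 and P* = 57.8889.
At the ceiling price 52, quantity supplied is (52 - 37)/1 = 15; supply is the short side, so Q = 15 trades at P = 52.
At Q = 15 the demand price is 78.5 and the supply price is 52. Deadweight loss is the triangle between the curves from 15 to 20.8889: (1/2)(78.5 - 52)(20.8889 - 15) = 78.0278.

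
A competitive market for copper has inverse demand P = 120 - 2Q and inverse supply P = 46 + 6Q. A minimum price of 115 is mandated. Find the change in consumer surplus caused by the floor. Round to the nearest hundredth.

-79.31

Without the control, 120 - 2Q = 46 + 6Q so Q* = 9.25 and P* = 101.5.
At P = 115, buyers demand (120 - 115)/2 = 2.5 while sellers would supply more, so the quantity traded is 2.5 at price 115.
CS goes from (1/2)(9.25)(18.5) = 85.5625 to 6.25 (computed as (120 - 115)(2.5) - (1/2)(2)(2.5)^2), a change of -79.3125.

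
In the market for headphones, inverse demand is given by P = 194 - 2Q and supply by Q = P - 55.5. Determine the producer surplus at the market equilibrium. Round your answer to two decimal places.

1065.68

Rewriting supply in inverse form: P = 55.5 + Q.
Set 194 - 2Q = 55.5 + Q, which gives 138.5 = 3Q, so Q* = 46.1667 and P* = 194 - 2(46.1667) = 101.6667.
Producer surplus is the triangle above supply below P*: (1/2)(46.1667)(101.6667 - 55.5) = (1/2)(46.1667)(46.1667) = 1065.6806.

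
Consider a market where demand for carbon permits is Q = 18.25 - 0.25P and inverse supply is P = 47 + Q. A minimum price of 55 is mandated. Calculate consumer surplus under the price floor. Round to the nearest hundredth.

40.50

Rewriting demand in inverse form: P = 73 - 4Q.
Free-market equilibrium: 73 - 4Q = 47 + Q gives Q* = 5.2, P* = 52.2.
At P = 55, buyers demand (73 - 55)/4 = 4.5 while sellers would supply more, so the quantity traded is 4.5 at price 55.
CS is the triangle under demand above 55: (1/2)(4.5)(73 - 55) = 40.5.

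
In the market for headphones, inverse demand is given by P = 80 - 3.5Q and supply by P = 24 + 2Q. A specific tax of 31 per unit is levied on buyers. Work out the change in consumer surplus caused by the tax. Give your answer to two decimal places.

-145.26

Pre-tax equilibrium: 80 - 3.5Q = 24 + 2Q gives Q* = 10.1818, P* = 44.3636.
With the tax, buyers' net willingness to pay falls by 31: (80 - 31) - 3.5Q = 24 + 2Q, so Q_t = 4.5455. Buyers pay P_b = 64.0909; sellers receive P_s = P_b - 31 = 33.0909.
CS falls from (1/2)(10.1818)(35.6364) = 181.4215 to (1/2)(4.5455)(15.9091) = 36.157, a change of -145.2645.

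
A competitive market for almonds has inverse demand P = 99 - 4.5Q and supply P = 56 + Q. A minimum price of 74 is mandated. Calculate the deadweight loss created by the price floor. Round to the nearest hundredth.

14.08

Without the control, 99 - 4.5Q = 56 + Q so Q* = 7.8182 and P* = 63.8182.
At P = 74, buyers demand (99 - 74)/4.5 = 5.5556 while sellers would supply more, so the quantity traded is 5.5556 at price 74.
At Q = 5.5556 the demand price is 74 and the supply price is 61.5556. Deadweight loss is the triangle between the curves from 5.5556 to 7.8182: (1/2)(74 - 61.5556)(7.8182 - 5.5556) = 14.0786.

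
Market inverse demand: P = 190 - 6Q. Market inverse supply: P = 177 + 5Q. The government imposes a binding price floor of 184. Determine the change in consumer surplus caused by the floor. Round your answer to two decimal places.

Free-market equilibrium: 190 - 6Q = 177 + 5Q gives Q* = 1.1818, P* = 182.9091.
At P = 184, buyers demand (190 - 184)/6 = 1 while sellers would supply more, so the quantity traded is 1 at price 184.
CS goes from (1/2)(1.1818)(7.0909) = 4.1901 to 3 (computed as (190 - 184)(1) - (1/2)(6)(1)^2), a change of -1.1901.

-1.19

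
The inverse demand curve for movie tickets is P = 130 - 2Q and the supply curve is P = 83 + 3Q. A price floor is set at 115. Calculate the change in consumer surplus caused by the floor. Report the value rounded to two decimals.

Free-market equilibrium: 130 - 2Q = 83 + 3Q gives Q* = 9.4, P* = 111.2.
At the floor price 115, quantity demanded is (130 - 115)/2 = 7.5; demand is the short side, so Q = 7.5 trades at P = 115.
CS goes from (1/2)(9.4)(18.8) = 88.36 to 56.25 (computed as (130 - 115)(7.5) - (1/2)(2)(7.5)^2), a change of -32.11.

-32.11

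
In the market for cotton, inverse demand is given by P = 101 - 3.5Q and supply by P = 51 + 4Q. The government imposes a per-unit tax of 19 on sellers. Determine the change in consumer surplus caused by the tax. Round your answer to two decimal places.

Pre-tax equilibrium: 101 - 3.5Q = 51 + 4Q gives Q* = 6.6667, P* = 77.6667.
With the tax, sellers need 19 more per unit: 101 - 3.5Q = 51 + 4Q + 19, so Q_t = 4.1333. Buyers pay P_b = 86.5333; sellers receive P_s = P_b - 19 = 67.5333.
CS falls from (1/2)(6.6667)(23.3333) = 77.7778 to (1/2)(4.1333)(14.4667) = 29.8978, a change of -47.88.

-47.88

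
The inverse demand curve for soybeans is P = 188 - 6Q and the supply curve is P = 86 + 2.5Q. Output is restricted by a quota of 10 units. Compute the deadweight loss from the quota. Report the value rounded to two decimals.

17.00

Unrestricted equilibrium: Q* = (188 - 86)/(6 + 2.5) = 12.
At Q = 10 the demand price is 188 - 6(10) = 128 and the supply price is 86 + 2.5(10) = 111.
Deadweight loss is the triangle between the curves from 10 to 12: (1/2)(128 - 111)(12 - 10) = 17.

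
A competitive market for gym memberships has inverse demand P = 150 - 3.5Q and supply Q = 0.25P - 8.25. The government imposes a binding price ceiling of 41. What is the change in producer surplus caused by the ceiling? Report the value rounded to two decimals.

-478.72

Rewriting supply in inverse form: P = 33 + 4Q.
Free-market equilibrium: 150 - 3.5Q = 33 + 4Q gives Q* = 15.6, P* = 95.4.
At P = 41, sellers supply (41 - 33)/4 = 2 while buyers want more, so the quantity traded is 2 at price 41.
PS goes from (1/2)(15.6)(62.4) = 486.72 to 8 (computed as (41 - 33)(2) - (1/2)(4)(2)^2), a change of -478.72.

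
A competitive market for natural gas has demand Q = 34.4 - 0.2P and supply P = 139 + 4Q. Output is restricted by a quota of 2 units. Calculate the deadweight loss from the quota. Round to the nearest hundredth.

Rewriting demand in inverse form: P = 172 - 5Q.
Without the quota, 172 - 5Q = 139 + 4Q gives Q* = 3.6667.
At Q = 2 the demand price is 172 - 5(2) = 162 and the supply price is 139 + 4(2) = 147.
DWL = (1/2)(gap between curves at 2) x (Q* - 2) = (1/2)(15)(1.6667) = 12.5.

12.50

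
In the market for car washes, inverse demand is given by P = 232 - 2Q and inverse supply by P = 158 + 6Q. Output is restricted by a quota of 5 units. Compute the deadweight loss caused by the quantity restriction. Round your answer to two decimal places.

72.25

Without the quota, 232 - 2Q = 158 + 6Q gives Q* = 9.25.
At Q = 5 the demand price is 232 - 2(5) = 222 and the supply price is 158 + 6(5) = 188.
Deadweight loss is the triangle between the curves from 5 to 9.25: (1/2)(222 - 188)(9.25 - 5) = 72.25.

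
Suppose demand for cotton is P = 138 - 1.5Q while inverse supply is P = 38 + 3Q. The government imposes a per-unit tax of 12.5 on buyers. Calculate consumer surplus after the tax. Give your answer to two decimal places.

Pre-tax equilibrium: 138 - 1.5Q = 38 + 3Q gives Q* = 22.2222, P* = 104.6667.
A tax on buyers shifts demand down by 12.5: (138 - 12.5) - 1.5Q = 38 + 3Q, so Q_t = 19.4444. Buyers pay P_b = 108.8333; sellers receive P_s = P_b - 12.5 = 96.3333.
Consumer surplus is the triangle under demand above P_b: (1/2)(19.4444)(138 - 108.8333) = 283.5648.

283.56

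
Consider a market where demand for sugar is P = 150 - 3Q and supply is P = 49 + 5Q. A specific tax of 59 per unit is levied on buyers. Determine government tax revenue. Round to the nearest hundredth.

Without the tax, 150 - 3Q = 49 + 5Q so Q* = 12.625 and P* = 112.125.
A tax on buyers shifts demand down by 59: (150 - 59) - 3Q = 49 + 5Q, so Q_t = 5.25. Buyers pay P_b = 134.25; sellers receive P_s = P_b - 59 = 75.25.
Revenue is the tax times quantity traded: 59 x 5.25 = 309.75.

309.75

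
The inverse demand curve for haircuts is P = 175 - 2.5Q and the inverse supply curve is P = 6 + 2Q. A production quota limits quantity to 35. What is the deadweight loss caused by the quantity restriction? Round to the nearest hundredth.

Unrestricted equilibrium: Q* = (175 - 6)/(2.5 + 2) = 37.5556.
At Q = 35 the demand price is 175 - 2.5(35) = 87.5 and the supply price is 6 + 2(35) = 76.
DWL = (1/2)(gap between curves at 35) x (Q* - 35) = (1/2)(11.5)(2.5556) = 14.6944.

14.69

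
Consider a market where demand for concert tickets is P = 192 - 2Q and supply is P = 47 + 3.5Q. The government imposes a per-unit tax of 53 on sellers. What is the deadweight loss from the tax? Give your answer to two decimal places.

255.36

Pre-tax equilibrium: 192 - 2Q = 47 + 3.5Q gives Q* = 26.3636, P* = 139.2727.
A tax on sellers shifts supply up by 53: 192 - 2Q = 47 + 3.5Q + 53, so Q_t = 16.7273. Buyers pay P_b = 158.5455; sellers receive P_s = P_b - 53 = 105.5455.
The welfare triangle lost has base Q* - Q_t = 9.6364 and height t = 53, so DWL = (1/2)(9.6364)(53) = 255.3636.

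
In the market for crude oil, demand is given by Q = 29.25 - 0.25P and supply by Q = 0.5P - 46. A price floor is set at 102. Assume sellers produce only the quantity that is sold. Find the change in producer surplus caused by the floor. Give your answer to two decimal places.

6.08

Rewriting demand in inverse form: P = 117 - 4Q.
Rewriting supply in inverse form: P = 92 + 2Q.
Free-market equilibrium: 117 - 4Q = 92 + 2Q gives Q* = 4.1667, P* = 100.3333.
At the floor price 102, quantity demanded is (117 - 102)/4 = 3.75; demand is the short side, so Q = 3.75 trades at P = 102.
PS goes from (1/2)(4.1667)(8.3333) = 17.3611 to 23.4375 (computed as (102 - 92)(3.75) - (1/2)(2)(3.75)^2), a change of 6.0764.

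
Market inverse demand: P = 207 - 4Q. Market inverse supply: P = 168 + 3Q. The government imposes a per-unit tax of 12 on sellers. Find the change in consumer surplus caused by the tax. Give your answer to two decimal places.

Without the tax, 207 - 4Q = 168 + 3Q so Q* = 5.5714 and P* = 184.7143.
With the tax, sellers need 12 more per unit: 207 - 4Q = 168 + 3Q + 12, so Q_t = 3.8571. Buyers pay P_b = 191.5714; sellers receive P_s = P_b - 12 = 179.5714.
CS falls from (1/2)(5.5714)(22.2857) = 62.0816 to (1/2)(3.8571)(15.4286) = 29.7551, a change of -32.3265.

-32.33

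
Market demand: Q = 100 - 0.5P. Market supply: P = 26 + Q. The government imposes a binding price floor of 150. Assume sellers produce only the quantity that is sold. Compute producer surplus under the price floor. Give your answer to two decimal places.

2787.50

Rewriting demand in inverse form: P = 200 - 2Q.
Free-market equilibrium: 200 - 2Q = 26 + Q gives Q* = 58, P* = 84.
At P = 150, buyers demand (200 - 150)/2 = 25 while sellers would supply more, so the quantity traded is 25 at price 150.
The supply price at Q = 25 is 51. PS is the trapezoid between 150 and supply over [0, 25]: (1/2)[(150 - 26) + (150 - 51)](25) = 2787.5.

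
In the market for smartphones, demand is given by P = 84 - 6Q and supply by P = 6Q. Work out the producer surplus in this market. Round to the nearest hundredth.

Set 84 - 6Q = 6Q, which gives 84 = 12Q, so Q* = 7 and P* = 84 - 6(7) = 42.
Producer surplus is the triangle above supply below P*: (1/2)(7)(42 - 0) = (1/2)(7)(42) = 147.

147.00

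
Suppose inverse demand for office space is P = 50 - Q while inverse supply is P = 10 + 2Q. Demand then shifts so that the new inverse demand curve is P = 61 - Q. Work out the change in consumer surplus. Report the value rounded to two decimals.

Initial equilibrium: Q_0 = 13.3333, P_0 = 36.6667; CS_0 = (1/2)(13.3333)(13.3333) = 88.8889, PS_0 = (1/2)(13.3333)(26.6667) = 177.7778.
New equilibrium: 61 - Q = 10 + 2Q gives Q_1 = 17, P_1 = 44; CS_1 = 144.5, PS_1 = 289.
Change in consumer surplus = 144.5 - 88.8889 = 55.6111.

55.61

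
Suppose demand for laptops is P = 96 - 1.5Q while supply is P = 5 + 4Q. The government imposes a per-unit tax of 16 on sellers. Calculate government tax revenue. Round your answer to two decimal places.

218.18

Pre-tax equilibrium: 96 - 1.5Q = 5 + 4Q gives Q* = 16.5455, P* = 71.1818.
With the tax, sellers need 16 more per unit: 96 - 1.5Q = 5 + 4Q + 16, so Q_t = 13.6364. Buyers pay P_b = 75.5455; sellers receive P_s = P_b - 16 = 59.5455.
Tax revenue = t x Q_t = 16 x 13.6364 = 218.1818.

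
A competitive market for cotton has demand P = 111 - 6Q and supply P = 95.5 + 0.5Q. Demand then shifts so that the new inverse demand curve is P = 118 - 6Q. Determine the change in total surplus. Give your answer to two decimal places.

20.46

Initial equilibrium: Q_0 = 2.3846, P_0 = 96.6923; CS_0 = (1/2)(2.3846)(14.3077) = 17.0592, PS_0 = (1/2)(2.3846)(1.1923) = 1.4216.
New equilibrium: 118 - 6Q = 95.5 + 0.5Q gives Q_1 = 3.4615, P_1 = 97.2308; CS_1 = 35.9467, PS_1 = 2.9956.
Change in total surplus = (35.9467 + 2.9956) - (17.0592 + 1.4216) = 20.4615.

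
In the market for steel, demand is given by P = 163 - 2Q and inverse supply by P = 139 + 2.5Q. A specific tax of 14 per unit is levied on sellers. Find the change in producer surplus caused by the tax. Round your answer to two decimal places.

Pre-tax equilibrium: 163 - 2Q = 139 + 2.5Q gives Q* = 5.3333, P* = 152.3333.
A tax on sellers shifts supply up by 14: 163 - 2Q = 139 + 2.5Q + 14, so Q_t = 2.2222. Buyers pay P_b = 158.5556; sellers receive P_s = P_b - 14 = 144.5556.
PS falls from (1/2)(5.3333)(13.3333) = 35.5556 to (1/2)(2.2222)(5.5556) = 6.1728, a change of -29.3827.

-29.38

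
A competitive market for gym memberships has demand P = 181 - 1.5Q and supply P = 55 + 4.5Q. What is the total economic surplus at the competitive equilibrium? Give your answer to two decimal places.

Setting demand equal to supply, 126 = 6Q, so Q* = 21 and P* = 149.5.
CS = (1/2)(21)(31.5) = 330.75 and PS = (1/2)(21)(94.5) = 992.25, so total surplus = 1323.

1323.00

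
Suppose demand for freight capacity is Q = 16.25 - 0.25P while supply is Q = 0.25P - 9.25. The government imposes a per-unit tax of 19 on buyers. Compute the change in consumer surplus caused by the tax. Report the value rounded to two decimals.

-21.97

Rewriting demand in inverse form: P = 65 - 4Q.
Rewriting supply in inverse form: P = 37 + 4Q.
Without the tax, 65 - 4Q = 37 + 4Q so Q* = 3.5 and P* = 51.
With the tax, buyers' net willingness to pay falls by 19: (65 - 19) - 4Q = 37 + 4Q, so Q_t = 1.125. Buyers pay P_b = 60.5; sellers receive P_s = P_b - 19 = 41.5.
CS falls from (1/2)(3.5)(14) = 24.5 to (1/2)(1.125)(4.5) = 2.5312, a change of -21.9688.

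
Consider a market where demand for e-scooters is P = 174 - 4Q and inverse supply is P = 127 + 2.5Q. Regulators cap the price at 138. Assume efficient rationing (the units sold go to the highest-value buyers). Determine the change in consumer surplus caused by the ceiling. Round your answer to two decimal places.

15.11

Free-market equilibrium: 174 - 4Q = 127 + 2.5Q gives Q* = 7.2308, P* = 145.0769.
At P = 138, sellers supply (138 - 127)/2.5 = 4.4 while buyers want more, so the quantity traded is 4.4 at price 138.
CS goes from (1/2)(7.2308)(28.9231) = 104.568 to 119.68 (computed as (174 - 138)(4.4) - (1/2)(4)(4.4)^2), a change of 15.112.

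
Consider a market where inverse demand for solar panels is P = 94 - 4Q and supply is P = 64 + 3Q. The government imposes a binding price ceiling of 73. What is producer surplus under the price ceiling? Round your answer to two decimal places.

Free-market equilibrium: 94 - 4Q = 64 + 3Q gives Q* = 4.2857, P* = 76.8571.
At P = 73, sellers supply (73 - 64)/3 = 3 while buyers want more, so the quantity traded is 3 at price 73.
PS is the triangle above supply below 73: (1/2)(3)(73 - 64) = 13.5.

13.50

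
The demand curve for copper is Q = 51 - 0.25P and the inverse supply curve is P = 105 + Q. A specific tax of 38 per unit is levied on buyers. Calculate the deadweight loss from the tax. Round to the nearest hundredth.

144.40

Rewriting demand in inverse form: P = 204 - 4Q.
Without the tax, 204 - 4Q = 105 + Q so Q* = 19.8 and P* = 124.8.
With the tax, buyers' net willingness to pay falls by 38: (204 - 38) - 4Q = 105 + Q, so Q_t = 12.2. Buyers pay P_b = 155.2; sellers receive P_s = P_b - 38 = 117.2.
The welfare triangle lost has base Q* - Q_t = 7.6 and height t = 38, so DWL = (1/2)(7.6)(38) = 144.4.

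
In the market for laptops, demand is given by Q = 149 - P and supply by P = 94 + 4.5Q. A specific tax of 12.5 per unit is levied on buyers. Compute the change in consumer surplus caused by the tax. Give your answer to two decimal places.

Rewriting demand in inverse form: P = 149 - Q.
Without the tax, 149 - Q = 94 + 4.5Q so Q* = 10 and P* = 139.
With the tax, buyers' net willingness to pay falls by 12.5: (149 - 12.5) - Q = 94 + 4.5Q, so Q_t = 7.7273. Buyers pay P_b = 141.2727; sellers receive P_s = P_b - 12.5 = 128.7727.
Consumers lose the trapezoid between P* and P_b out to Q_t plus the triangle from Q_t to Q*: change in CS = 29.8554 - 50 = -20.1446.

-20.14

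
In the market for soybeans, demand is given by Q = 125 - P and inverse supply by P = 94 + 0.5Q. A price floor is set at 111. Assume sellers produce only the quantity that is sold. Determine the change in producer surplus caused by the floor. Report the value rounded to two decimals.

82.22

Rewriting demand in inverse form: P = 125 - Q.
Free-market equilibrium: 125 - Q = 94 + 0.5Q gives Q* = 20.6667, P* = 104.3333.
At P = 111, buyers demand (125 - 111)/1 = 14 while sellers would supply more, so the quantity traded is 14 at price 111.
PS goes from (1/2)(20.6667)(10.3333) = 106.7778 to 189 (computed as (111 - 94)(14) - (1/2)(0.5)(14)^2), a change of 82.2222.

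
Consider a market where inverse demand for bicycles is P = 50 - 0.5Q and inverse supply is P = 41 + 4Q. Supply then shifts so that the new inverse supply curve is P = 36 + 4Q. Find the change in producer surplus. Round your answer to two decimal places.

Initial equilibrium: Q_0 = 2, P_0 = 49; CS_0 = (1/2)(2)(1) = 1, PS_0 = (1/2)(2)(8) = 8.
New equilibrium: 50 - 0.5Q = 36 + 4Q gives Q_1 = 3.1111, P_1 = 48.4444; CS_1 = 2.4198, PS_1 = 19.358.
Change in producer surplus = 19.358 - 8 = 11.358.

11.36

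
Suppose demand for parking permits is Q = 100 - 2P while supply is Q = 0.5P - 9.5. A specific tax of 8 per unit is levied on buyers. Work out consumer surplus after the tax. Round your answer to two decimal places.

Rewriting demand in inverse form: P = 50 - 0.5Q.
Rewriting supply in inverse form: P = 19 + 2Q.
Without the tax, 50 - 0.5Q = 19 + 2Q so Q* = 12.4 and P* = 43.8.
A tax on buyers shifts demand down by 8: (50 - 8) - 0.5Q = 19 + 2Q, so Q_t = 9.2. Buyers pay P_b = 45.4; sellers receive P_s = P_b - 8 = 37.4.
CS = (1/2)(Q_t)(50 - P_b) = (1/2)(9.2)(4.6) = 21.16.

21.16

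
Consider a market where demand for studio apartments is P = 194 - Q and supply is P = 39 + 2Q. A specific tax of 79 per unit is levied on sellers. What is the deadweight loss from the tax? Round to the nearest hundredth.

Pre-tax equilibrium: 194 - Q = 39 + 2Q gives Q* = 51.6667, P* = 142.3333.
With the tax, sellers need 79 more per unit: 194 - Q = 39 + 2Q + 79, so Q_t = 25.3333. Buyers pay P_b = 168.6667; sellers receive P_s = P_b - 79 = 89.6667.
Deadweight loss is the triangle between the curves from Q_t to Q*: (1/2)(51.6667 - 25.3333)(79) = 1040.1667.

1040.17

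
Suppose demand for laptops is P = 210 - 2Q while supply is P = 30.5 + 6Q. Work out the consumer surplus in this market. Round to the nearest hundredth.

503.44

Setting demand equal to supply, 179.5 = 8Q, so Q* = 22.4375 and P* = 165.125.
The demand choke price is 210, so CS = (1/2)(Q*)(210 - P*) = (1/2)(22.4375)(44.875) = 503.4414.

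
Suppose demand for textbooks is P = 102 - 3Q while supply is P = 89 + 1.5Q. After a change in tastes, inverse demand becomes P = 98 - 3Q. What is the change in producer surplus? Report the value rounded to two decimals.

-3.26

Initial equilibrium: Q_0 = 2.8889, P_0 = 93.3333; CS_0 = (1/2)(2.8889)(8.6667) = 12.5185, PS_0 = (1/2)(2.8889)(4.3333) = 6.2593.
New equilibrium: 98 - 3Q = 89 + 1.5Q gives Q_1 = 2, P_1 = 92; CS_1 = 6, PS_1 = 3.
Change in producer surplus = 3 - 6.2593 = -3.2593.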